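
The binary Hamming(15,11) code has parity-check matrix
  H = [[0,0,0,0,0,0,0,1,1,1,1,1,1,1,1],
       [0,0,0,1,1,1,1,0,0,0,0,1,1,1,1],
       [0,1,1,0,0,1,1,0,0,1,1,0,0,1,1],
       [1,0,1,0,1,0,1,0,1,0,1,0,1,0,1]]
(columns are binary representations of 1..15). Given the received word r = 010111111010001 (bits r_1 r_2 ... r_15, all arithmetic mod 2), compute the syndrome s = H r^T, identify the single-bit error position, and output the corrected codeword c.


s = (0, 1, 1, 1)^T, error position = 7, corrected codeword c = 010111011010001

Compute s = H r^T mod 2 one row at a time:
  s_1 = 1 + 1 + 0 + 1 + 0 + 0 + 0 + 1 = 4 ≡ 0 (mod 2).
  s_2 = 1 + 1 + 1 + 1 + 0 + 0 + 0 + 1 = 5 ≡ 1 (mod 2).
  s_3 = 1 + 0 + 1 + 1 + 0 + 1 + 0 + 1 = 5 ≡ 1 (mod 2).
  s_4 = 0 + 0 + 1 + 1 + 1 + 1 + 0 + 1 = 5 ≡ 1 (mod 2).
s = (0, 1, 1, 1)^T — this equals column 7 of H (binary 0111), so error is at position 7.
Correct: flip bit 7 of r = 010111111010001 to get c = 010111011010001.


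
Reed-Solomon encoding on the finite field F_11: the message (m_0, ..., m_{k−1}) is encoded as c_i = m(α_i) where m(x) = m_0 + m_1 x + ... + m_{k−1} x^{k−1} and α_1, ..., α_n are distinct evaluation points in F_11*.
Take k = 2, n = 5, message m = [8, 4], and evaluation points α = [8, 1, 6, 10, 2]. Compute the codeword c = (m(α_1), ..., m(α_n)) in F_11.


c = [7, 1, 10, 4, 5]

Message polynomial: m(x) = 8 + 4·x (mod 11).
For each evaluation point α_i, compute m(α_i) mod 11:
  α_1 = 8: Horner steps 4 → 7, so m(8) = 7.
  α_2 = 1: Horner steps 4 → 1, so m(1) = 1.
  α_3 = 6: Horner steps 4 → 10, so m(6) = 10.
  α_4 = 10: Horner steps 4 → 4, so m(10) = 4.
  α_5 = 2: Horner steps 4 → 5, so m(2) = 5.
Codeword c = [7, 1, 10, 4, 5] ∈ F_11^5.


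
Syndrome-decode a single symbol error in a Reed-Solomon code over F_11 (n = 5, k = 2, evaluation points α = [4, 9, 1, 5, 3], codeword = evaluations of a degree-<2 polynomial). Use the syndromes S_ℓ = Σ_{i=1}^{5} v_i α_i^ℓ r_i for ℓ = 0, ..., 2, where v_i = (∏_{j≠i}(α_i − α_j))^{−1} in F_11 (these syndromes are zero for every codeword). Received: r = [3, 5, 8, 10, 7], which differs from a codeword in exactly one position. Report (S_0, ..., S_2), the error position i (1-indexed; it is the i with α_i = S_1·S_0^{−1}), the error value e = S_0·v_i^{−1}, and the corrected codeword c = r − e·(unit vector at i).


S = (3, 3, 3), error at position 3, error magnitude e = 4, c = [3, 5, 4, 10, 7].

Step 1: column multipliers v_i = (∏_{j≠i}(α_i − α_j))^{−1} mod 11.
  i = 1 (α = 4): (4−9)(4−1)(4−5)(4−3) = (−5)·3·(−1)·1 = 15 ≡ 4, so v_1 = 4^{−1} = 3 (mod 11).
  i = 2 (α = 9): (9−4)(9−1)(9−5)(9−3) = 5·8·4·6 = 960 ≡ 3, so v_2 = 3^{−1} = 4 (mod 11).
  i = 3 (α = 1): (1−4)(1−9)(1−5)(1−3) = (−3)·(−8)·(−4)·(−2) = 192 ≡ 5, so v_3 = 5^{−1} = 9 (mod 11).
  i = 4 (α = 5): (5−4)(5−9)(5−1)(5−3) = 1·(−4)·4·2 = −32 ≡ 1, so v_4 = 1^{−1} = 1 (mod 11).
  i = 5 (α = 3): (3−4)(3−9)(3−1)(3−5) = (−1)·(−6)·2·(−2) = −24 ≡ 9, so v_5 = 9^{−1} = 5 (mod 11).
  v = [3, 4, 9, 1, 5].
Step 2: syndromes of r = [3, 5, 8, 10, 7] (all sums mod 11).
  S_0 = Σ v_i r_i = 3·3 + 4·5 + 9·8 + 1·10 + 5·7 = 146 ≡ 3.
  S_1 = Σ v_i α_i r_i = 3·4·3 + 4·9·5 + 9·1·8 + 1·5·10 + 5·3·7 = 443 ≡ 3.
  α_i^2 mod 11 = [5, 4, 1, 3, 9].
  S_2 = Σ v_i α_i^2 r_i = 3·5·3 + 4·4·5 + 9·1·8 + 1·3·10 + 5·9·7 = 542 ≡ 3.
  S = (3, 3, 3) ≠ 0, so r is not a codeword (an error is present).
Step 3: locate the error. For a single error e at position i, S_ℓ = v_i·e·α_i^ℓ, so α_err = S_1/S_0.
  S_0^{−1} = 3^{−1} = 4 (mod 11), so α_err = 3·4 = 12 ≡ 1 = α_3. Error position i = 3.
  Consistency check: S_2/S_1 = 3·4 = 12 ≡ 1 = α_err ✓ (single-error assumption holds).
Step 4: error magnitude e = S_0/v_3 = S_0·∏_{j≠3}(α_3 − α_j) = 3·5 = 15 ≡ 4 (mod 11).
Step 5: correct position 3: c_3 = r_3 − e = 8 − 4 ≡ 4 (mod 11). Hence c = [3, 5, 4, 10, 7].
  Check: interpolating c through the α_i gives m(x) = 8 + 7·x (degree < 2) with m(α_i) = c_i for every i, so c is indeed a codeword.


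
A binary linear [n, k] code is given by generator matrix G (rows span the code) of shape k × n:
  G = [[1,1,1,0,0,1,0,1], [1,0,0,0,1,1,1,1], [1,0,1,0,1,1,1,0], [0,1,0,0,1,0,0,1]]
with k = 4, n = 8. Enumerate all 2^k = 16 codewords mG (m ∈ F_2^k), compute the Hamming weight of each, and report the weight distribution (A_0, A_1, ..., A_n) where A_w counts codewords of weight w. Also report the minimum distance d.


Weight distribution: A_0 = 1, A_1 = 1, A_2 = 1, A_3 = 4, A_4 = 5, A_5 = 3, A_6 = 1. Minimum distance d = 1.

Enumerate all 2^4 = 16 messages m ∈ F_2^4.
For each, compute codeword c = mG in F_2^8, then tally its weight.
  m = 0000 → c = 00000000, weight = 0.
  m = 1000 → c = 11100101, weight = 5.
  m = 0100 → c = 10001111, weight = 5.
  m = 1100 → c = 01101010, weight = 4.
  m = 0010 → c = 10101110, weight = 5.
  m = 1010 → c = 01001011, weight = 4.
  m = 0110 → c = 00100001, weight = 2.
  m = 1110 → c = 11000100, weight = 3.
  m = 0001 → c = 01001001, weight = 3.
  m = 1001 → c = 10101100, weight = 4.
  m = 0101 → c = 11000110, weight = 4.
  m = 1101 → c = 00100011, weight = 3.
  m = 0011 → c = 11100111, weight = 6.
  m = 1011 → c = 00000010, weight = 1.
  m = 0111 → c = 01101000, weight = 3.
  m = 1111 → c = 10001101, weight = 4.
Tally weights:
  weight 0: 1 codewords.
  weight 1: 1 codewords.
  weight 2: 1 codewords.
  weight 3: 4 codewords.
  weight 4: 5 codewords.
  weight 5: 3 codewords.
  weight 6: 1 codewords.
Minimum distance d = smallest w > 0 with A_w > 0 = 1.
Sanity: Σ A_w = 16 = 2^4 = 16 ✓.


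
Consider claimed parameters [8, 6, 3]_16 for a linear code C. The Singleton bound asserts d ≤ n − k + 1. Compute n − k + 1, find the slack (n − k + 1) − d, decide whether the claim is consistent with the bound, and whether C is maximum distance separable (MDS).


Singleton RHS = n − k + 1 = 3, slack = 0, bound satisfied, MDS.

Singleton bound: d ≤ n − k + 1.
Here n = 8, k = 6, so n − k + 1 = 3.
Given d = 3, check d ≤ 3: YES.
Slack = (n − k + 1) − d = 0.
The code is MDS (slack = 0).
Description: the claimed parameters are [8, 6, 3]_16; such a code would be MDS (meets Singleton bound).


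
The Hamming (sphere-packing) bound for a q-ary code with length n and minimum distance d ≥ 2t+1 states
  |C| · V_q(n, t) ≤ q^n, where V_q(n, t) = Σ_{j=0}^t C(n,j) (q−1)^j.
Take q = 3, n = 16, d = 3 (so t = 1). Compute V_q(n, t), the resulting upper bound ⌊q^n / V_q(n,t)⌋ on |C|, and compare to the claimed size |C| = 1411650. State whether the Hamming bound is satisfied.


V_q(n, t) = 33, q^n = 43046721, Hamming bound = 1304446, |C| = 1411650 > bound (violated).

Step 1: Compute V_q(n, t) = Σ_{j=0}^1 C(n, j) (q−1)^j.
  j = 0: C(16,0)·(2)^0 = 1·1 = 1.
  j = 1: C(16,1)·(2)^1 = 16·2 = 32.
  V_q(n, t) = 1 + 32 = 33.
Step 2: q^n = 3^16 = 43046721.
Step 3: Hamming bound ⌊q^n / V_q(n,t)⌋ = ⌊43046721/33⌋ = 1304446.
Step 4: Compare |C| = 1411650 to 1304446: violated.
The claimed |C| lies above the Hamming bound, so no 3-ary code of length 16 with d ≥ 3 can have 1411650 codewords.


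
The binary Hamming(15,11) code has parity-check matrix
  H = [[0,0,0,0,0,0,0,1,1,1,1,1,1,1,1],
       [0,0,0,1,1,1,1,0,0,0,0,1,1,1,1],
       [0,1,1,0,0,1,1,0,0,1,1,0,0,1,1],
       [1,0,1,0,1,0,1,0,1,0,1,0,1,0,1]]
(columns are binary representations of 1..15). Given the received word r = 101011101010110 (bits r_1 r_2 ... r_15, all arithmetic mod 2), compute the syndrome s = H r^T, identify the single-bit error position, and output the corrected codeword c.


s = (0, 1, 1, 1)^T, error position = 7, corrected codeword c = 101011001010110

Compute s = H r^T mod 2 one row at a time:
  s_1 = 0 + 1 + 0 + 1 + 0 + 1 + 1 + 0 = 4 ≡ 0 (mod 2).
  s_2 = 0 + 1 + 1 + 1 + 0 + 1 + 1 + 0 = 5 ≡ 1 (mod 2).
  s_3 = 0 + 1 + 1 + 1 + 0 + 1 + 1 + 0 = 5 ≡ 1 (mod 2).
  s_4 = 1 + 1 + 1 + 1 + 1 + 1 + 1 + 0 = 7 ≡ 1 (mod 2).
s = (0, 1, 1, 1)^T — this equals column 7 of H (binary 0111), so error is at position 7.
Correct: flip bit 7 of r = 101011101010110 to get c = 101011001010110.


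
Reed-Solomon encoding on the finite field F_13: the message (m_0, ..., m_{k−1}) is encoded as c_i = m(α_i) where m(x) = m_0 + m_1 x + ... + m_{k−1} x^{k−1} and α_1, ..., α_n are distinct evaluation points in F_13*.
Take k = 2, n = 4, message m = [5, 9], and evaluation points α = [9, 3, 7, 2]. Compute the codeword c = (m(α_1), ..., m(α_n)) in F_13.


c = [8, 6, 3, 10]

Message polynomial: m(x) = 5 + 9·x (mod 13).
For each evaluation point α_i, compute m(α_i) mod 13:
  α_1 = 9: Horner steps 9 → 8, so m(9) = 8.
  α_2 = 3: Horner steps 9 → 6, so m(3) = 6.
  α_3 = 7: Horner steps 9 → 3, so m(7) = 3.
  α_4 = 2: Horner steps 9 → 10, so m(2) = 10.
Codeword c = [8, 6, 3, 10] ∈ F_13^4.


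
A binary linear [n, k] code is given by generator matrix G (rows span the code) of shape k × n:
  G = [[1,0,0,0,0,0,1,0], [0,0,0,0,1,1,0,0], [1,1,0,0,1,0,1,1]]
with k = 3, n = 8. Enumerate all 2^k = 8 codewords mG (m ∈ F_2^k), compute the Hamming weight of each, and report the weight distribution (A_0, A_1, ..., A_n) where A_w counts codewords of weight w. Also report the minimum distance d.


Weight distribution: A_0 = 1, A_2 = 2, A_3 = 2, A_4 = 1, A_5 = 2. Minimum distance d = 2.

Enumerate all 2^3 = 8 messages m ∈ F_2^3.
For each, compute codeword c = mG in F_2^8, then tally its weight.
  m = 000 → c = 00000000, weight = 0.
  m = 100 → c = 10000010, weight = 2.
  m = 010 → c = 00001100, weight = 2.
  m = 110 → c = 10001110, weight = 4.
  m = 001 → c = 11001011, weight = 5.
  m = 101 → c = 01001001, weight = 3.
  m = 011 → c = 11000111, weight = 5.
  m = 111 → c = 01000101, weight = 3.
Tally weights:
  weight 0: 1 codewords.
  weight 2: 2 codewords.
  weight 3: 2 codewords.
  weight 4: 1 codewords.
  weight 5: 2 codewords.
Minimum distance d = smallest w > 0 with A_w > 0 = 2.
Sanity: Σ A_w = 8 = 2^3 = 8 ✓.


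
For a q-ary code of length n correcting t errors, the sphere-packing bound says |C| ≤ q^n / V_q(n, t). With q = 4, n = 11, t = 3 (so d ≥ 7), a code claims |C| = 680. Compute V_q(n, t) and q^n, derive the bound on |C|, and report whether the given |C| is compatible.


V_q(n, t) = 4984, q^n = 4194304, Hamming bound = 841, |C| = 680 ≤ bound (satisfied).

Step 1: Compute V_q(n, t) = Σ_{j=0}^3 C(n, j) (q−1)^j.
  j = 0: C(11,0)·(3)^0 = 1·1 = 1.
  j = 1: C(11,1)·(3)^1 = 11·3 = 33.
  j = 2: C(11,2)·(3)^2 = 55·9 = 495.
  j = 3: C(11,3)·(3)^3 = 165·27 = 4455.
  V_q(n, t) = 1 + 33 + 495 + 4455 = 4984.
Step 2: q^n = 4^11 = 4194304.
Step 3: Hamming bound ⌊q^n / V_q(n,t)⌋ = ⌊4194304/4984⌋ = 841.
Step 4: Compare |C| = 680 to 841: satisfied.
The claimed |C| lies below the Hamming bound.


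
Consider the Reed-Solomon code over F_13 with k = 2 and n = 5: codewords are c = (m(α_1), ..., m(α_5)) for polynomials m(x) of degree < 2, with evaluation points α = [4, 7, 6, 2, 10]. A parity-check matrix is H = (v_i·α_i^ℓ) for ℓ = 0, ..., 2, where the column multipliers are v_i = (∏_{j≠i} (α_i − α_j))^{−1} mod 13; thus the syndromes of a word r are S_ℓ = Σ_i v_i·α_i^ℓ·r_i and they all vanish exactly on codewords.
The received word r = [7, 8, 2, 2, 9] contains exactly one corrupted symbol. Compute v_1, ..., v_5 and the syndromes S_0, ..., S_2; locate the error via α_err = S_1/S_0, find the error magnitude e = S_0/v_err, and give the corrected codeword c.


S = (7, 3, 5), error at position 3, error magnitude e = 3, c = [7, 8, 12, 2, 9].

Step 1: column multipliers v_i = (∏_{j≠i}(α_i − α_j))^{−1} mod 13.
  i = 1 (α = 4): (4−7)(4−6)(4−2)(4−10) = (−3)·(−2)·2·(−6) = −72 ≡ 6, so v_1 = 6^{−1} = 11 (mod 13).
  i = 2 (α = 7): (7−4)(7−6)(7−2)(7−10) = 3·1·5·(−3) = −45 ≡ 7, so v_2 = 7^{−1} = 2 (mod 13).
  i = 3 (α = 6): (6−4)(6−7)(6−2)(6−10) = 2·(−1)·4·(−4) = 32 ≡ 6, so v_3 = 6^{−1} = 11 (mod 13).
  i = 4 (α = 2): (2−4)(2−7)(2−6)(2−10) = (−2)·(−5)·(−4)·(−8) = 320 ≡ 8, so v_4 = 8^{−1} = 5 (mod 13).
  i = 5 (α = 10): (10−4)(10−7)(10−6)(10−2) = 6·3·4·8 = 576 ≡ 4, so v_5 = 4^{−1} = 10 (mod 13).
  v = [11, 2, 11, 5, 10].
Step 2: syndromes of r = [7, 8, 2, 2, 9] (all sums mod 13).
  S_0 = Σ v_i r_i = 11·7 + 2·8 + 11·2 + 5·2 + 10·9 = 215 ≡ 7.
  S_1 = Σ v_i α_i r_i = 11·4·7 + 2·7·8 + 11·6·2 + 5·2·2 + 10·10·9 = 1472 ≡ 3.
  α_i^2 mod 13 = [3, 10, 10, 4, 9].
  S_2 = Σ v_i α_i^2 r_i = 11·3·7 + 2·10·8 + 11·10·2 + 5·4·2 + 10·9·9 = 1461 ≡ 5.
  S = (7, 3, 5) ≠ 0, so r is not a codeword (an error is present).
Step 3: locate the error. For a single error e at position i, S_ℓ = v_i·e·α_i^ℓ, so α_err = S_1/S_0.
  S_0^{−1} = 7^{−1} = 2 (mod 13), so α_err = 3·2 = 6 ≡ 6 = α_3. Error position i = 3.
  Consistency check: S_2/S_1 = 5·9 = 45 ≡ 6 = α_err ✓ (single-error assumption holds).
Step 4: error magnitude e = S_0/v_3 = S_0·∏_{j≠3}(α_3 − α_j) = 7·6 = 42 ≡ 3 (mod 13).
Step 5: correct position 3: c_3 = r_3 − e = 2 − 3 ≡ 12 (mod 13). Hence c = [7, 8, 12, 2, 9].
  Check: interpolating c through the α_i gives m(x) = 10 + 9·x (degree < 2) with m(α_i) = c_i for every i, so c is indeed a codeword.


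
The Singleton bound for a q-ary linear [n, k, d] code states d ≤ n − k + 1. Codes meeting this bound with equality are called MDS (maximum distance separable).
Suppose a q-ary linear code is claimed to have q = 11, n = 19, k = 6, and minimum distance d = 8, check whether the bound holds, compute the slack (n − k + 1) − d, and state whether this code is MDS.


Singleton RHS = n − k + 1 = 14, slack = 6, bound satisfied, not MDS.

Singleton bound: d ≤ n − k + 1.
Here n = 19, k = 6, so n − k + 1 = 14.
Given d = 8, check d ≤ 14: YES.
Slack = (n − k + 1) − d = 6.
The code is NOT MDS (slack = 6 > 0).
Description: the claimed parameters are [19, 6, 8]_11; such a code would be non-MDS.


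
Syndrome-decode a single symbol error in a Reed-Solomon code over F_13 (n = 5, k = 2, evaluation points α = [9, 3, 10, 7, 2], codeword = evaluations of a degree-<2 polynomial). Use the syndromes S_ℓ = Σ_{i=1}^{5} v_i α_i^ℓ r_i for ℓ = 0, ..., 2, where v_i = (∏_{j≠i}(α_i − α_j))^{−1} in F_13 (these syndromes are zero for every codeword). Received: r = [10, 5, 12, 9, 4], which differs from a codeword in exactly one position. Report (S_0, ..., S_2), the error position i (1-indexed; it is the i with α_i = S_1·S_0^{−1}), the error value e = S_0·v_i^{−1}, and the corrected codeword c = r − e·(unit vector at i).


S = (11, 8, 7), error at position 1, error magnitude e = 12, c = [11, 5, 12, 9, 4].

Step 1: column multipliers v_i = (∏_{j≠i}(α_i − α_j))^{−1} mod 13.
  i = 1 (α = 9): (9−3)(9−10)(9−7)(9−2) = 6·(−1)·2·7 = −84 ≡ 7, so v_1 = 7^{−1} = 2 (mod 13).
  i = 2 (α = 3): (3−9)(3−10)(3−7)(3−2) = (−6)·(−7)·(−4)·1 = −168 ≡ 1, so v_2 = 1^{−1} = 1 (mod 13).
  i = 3 (α = 10): (10−9)(10−3)(10−7)(10−2) = 1·7·3·8 = 168 ≡ 12, so v_3 = 12^{−1} = 12 (mod 13).
  i = 4 (α = 7): (7−9)(7−3)(7−10)(7−2) = (−2)·4·(−3)·5 = 120 ≡ 3, so v_4 = 3^{−1} = 9 (mod 13).
  i = 5 (α = 2): (2−9)(2−3)(2−10)(2−7) = (−7)·(−1)·(−8)·(−5) = 280 ≡ 7, so v_5 = 7^{−1} = 2 (mod 13).
  v = [2, 1, 12, 9, 2].
Step 2: syndromes of r = [10, 5, 12, 9, 4] (all sums mod 13).
  S_0 = Σ v_i r_i = 2·10 + 1·5 + 12·12 + 9·9 + 2·4 = 258 ≡ 11.
  S_1 = Σ v_i α_i r_i = 2·9·10 + 1·3·5 + 12·10·12 + 9·7·9 + 2·2·4 = 2218 ≡ 8.
  α_i^2 mod 13 = [3, 9, 9, 10, 4].
  S_2 = Σ v_i α_i^2 r_i = 2·3·10 + 1·9·5 + 12·9·12 + 9·10·9 + 2·4·4 = 2243 ≡ 7.
  S = (11, 8, 7) ≠ 0, so r is not a codeword (an error is present).
Step 3: locate the error. For a single error e at position i, S_ℓ = v_i·e·α_i^ℓ, so α_err = S_1/S_0.
  S_0^{−1} = 11^{−1} = 6 (mod 13), so α_err = 8·6 = 48 ≡ 9 = α_1. Error position i = 1.
  Consistency check: S_2/S_1 = 7·5 = 35 ≡ 9 = α_err ✓ (single-error assumption holds).
Step 4: error magnitude e = S_0/v_1 = S_0·∏_{j≠1}(α_1 − α_j) = 11·7 = 77 ≡ 12 (mod 13).
Step 5: correct position 1: c_1 = r_1 − e = 10 − 12 ≡ 11 (mod 13). Hence c = [11, 5, 12, 9, 4].
  Check: interpolating c through the α_i gives m(x) = 2 + 1·x (degree < 2) with m(α_i) = c_i for every i, so c is indeed a codeword.


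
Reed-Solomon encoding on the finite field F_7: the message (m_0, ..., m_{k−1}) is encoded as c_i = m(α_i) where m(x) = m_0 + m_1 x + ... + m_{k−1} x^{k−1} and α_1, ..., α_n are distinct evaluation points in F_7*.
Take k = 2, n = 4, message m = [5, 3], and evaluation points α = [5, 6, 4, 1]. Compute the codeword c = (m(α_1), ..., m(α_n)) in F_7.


c = [6, 2, 3, 1]

Message polynomial: m(x) = 5 + 3·x (mod 7).
For each evaluation point α_i, compute m(α_i) mod 7:
  α_1 = 5: Horner steps 3 → 6, so m(5) = 6.
  α_2 = 6: Horner steps 3 → 2, so m(6) = 2.
  α_3 = 4: Horner steps 3 → 3, so m(4) = 3.
  α_4 = 1: Horner steps 3 → 1, so m(1) = 1.
Codeword c = [6, 2, 3, 1] ∈ F_7^4.


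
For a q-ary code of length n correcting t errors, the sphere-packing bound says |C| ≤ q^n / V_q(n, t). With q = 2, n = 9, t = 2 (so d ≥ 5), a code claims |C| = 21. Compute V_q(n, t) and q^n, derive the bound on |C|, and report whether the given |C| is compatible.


V_q(n, t) = 46, q^n = 512, Hamming bound = 11, |C| = 21 > bound (violated).

Step 1: Compute V_q(n, t) = Σ_{j=0}^2 C(n, j) (q−1)^j.
  j = 0: C(9,0)·(1)^0 = 1·1 = 1.
  j = 1: C(9,1)·(1)^1 = 9·1 = 9.
  j = 2: C(9,2)·(1)^2 = 36·1 = 36.
  V_q(n, t) = 1 + 9 + 36 = 46.
Step 2: q^n = 2^9 = 512.
Step 3: Hamming bound ⌊q^n / V_q(n,t)⌋ = ⌊512/46⌋ = 11.
Step 4: Compare |C| = 21 to 11: violated.
The claimed |C| lies above the Hamming bound, so no 2-ary code of length 9 with d ≥ 5 can have 21 codewords.


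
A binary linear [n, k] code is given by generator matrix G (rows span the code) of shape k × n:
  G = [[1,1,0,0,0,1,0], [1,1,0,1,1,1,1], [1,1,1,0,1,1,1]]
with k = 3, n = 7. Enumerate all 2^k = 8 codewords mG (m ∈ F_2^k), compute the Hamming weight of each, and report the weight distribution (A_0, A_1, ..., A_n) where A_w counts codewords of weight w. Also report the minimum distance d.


Weight distribution: A_0 = 1, A_2 = 1, A_3 = 3, A_5 = 1, A_6 = 2. Minimum distance d = 2.

Enumerate all 2^3 = 8 messages m ∈ F_2^3.
For each, compute codeword c = mG in F_2^7, then tally its weight.
  m = 000 → c = 0000000, weight = 0.
  m = 100 → c = 1100010, weight = 3.
  m = 010 → c = 1101111, weight = 6.
  m = 110 → c = 0001101, weight = 3.
  m = 001 → c = 1110111, weight = 6.
  m = 101 → c = 0010101, weight = 3.
  m = 011 → c = 0011000, weight = 2.
  m = 111 → c = 1111010, weight = 5.
Tally weights:
  weight 0: 1 codewords.
  weight 2: 1 codewords.
  weight 3: 3 codewords.
  weight 5: 1 codewords.
  weight 6: 2 codewords.
Minimum distance d = smallest w > 0 with A_w > 0 = 2.
Sanity: Σ A_w = 8 = 2^3 = 8 ✓.


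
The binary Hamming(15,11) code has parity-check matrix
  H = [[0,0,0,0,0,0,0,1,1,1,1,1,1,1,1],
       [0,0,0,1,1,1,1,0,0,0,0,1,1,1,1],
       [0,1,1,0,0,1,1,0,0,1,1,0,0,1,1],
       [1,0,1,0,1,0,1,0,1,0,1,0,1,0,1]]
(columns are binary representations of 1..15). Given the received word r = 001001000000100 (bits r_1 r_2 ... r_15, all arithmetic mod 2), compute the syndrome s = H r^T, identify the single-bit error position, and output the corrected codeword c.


s = (1, 0, 0, 0)^T, error position = 8, corrected codeword c = 001001010000100

Compute s = H r^T mod 2 one row at a time:
  s_1 = 0 + 0 + 0 + 0 + 0 + 1 + 0 + 0 = 1 ≡ 1 (mod 2).
  s_2 = 0 + 0 + 1 + 0 + 0 + 1 + 0 + 0 = 2 ≡ 0 (mod 2).
  s_3 = 0 + 1 + 1 + 0 + 0 + 0 + 0 + 0 = 2 ≡ 0 (mod 2).
  s_4 = 0 + 1 + 0 + 0 + 0 + 0 + 1 + 0 = 2 ≡ 0 (mod 2).
s = (1, 0, 0, 0)^T — this equals column 8 of H (binary 1000), so error is at position 8.
Correct: flip bit 8 of r = 001001000000100 to get c = 001001010000100.


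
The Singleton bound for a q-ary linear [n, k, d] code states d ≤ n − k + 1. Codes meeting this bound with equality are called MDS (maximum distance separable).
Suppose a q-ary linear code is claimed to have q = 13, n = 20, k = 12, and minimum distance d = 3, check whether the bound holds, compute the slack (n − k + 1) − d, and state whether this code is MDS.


Singleton RHS = n − k + 1 = 9, slack = 6, bound satisfied, not MDS.

Singleton bound: d ≤ n − k + 1.
Here n = 20, k = 12, so n − k + 1 = 9.
Given d = 3, check d ≤ 9: YES.
Slack = (n − k + 1) − d = 6.
The code is NOT MDS (slack = 6 > 0).
Description: the claimed parameters are [20, 12, 3]_13; such a code would be non-MDS.


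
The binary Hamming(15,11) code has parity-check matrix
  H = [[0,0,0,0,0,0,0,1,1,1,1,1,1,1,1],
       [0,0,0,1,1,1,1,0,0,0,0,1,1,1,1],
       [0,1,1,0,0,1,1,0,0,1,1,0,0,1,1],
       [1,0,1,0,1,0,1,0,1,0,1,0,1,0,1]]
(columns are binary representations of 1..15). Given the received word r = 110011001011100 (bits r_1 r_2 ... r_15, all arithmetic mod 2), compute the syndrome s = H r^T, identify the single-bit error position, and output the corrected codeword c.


s = (0, 0, 1, 1)^T, error position = 3, corrected codeword c = 111011001011100

Compute s = H r^T mod 2 one row at a time:
  s_1 = 0 + 1 + 0 + 1 + 1 + 1 + 0 + 0 = 4 ≡ 0 (mod 2).
  s_2 = 0 + 1 + 1 + 0 + 1 + 1 + 0 + 0 = 4 ≡ 0 (mod 2).
  s_3 = 1 + 0 + 1 + 0 + 0 + 1 + 0 + 0 = 3 ≡ 1 (mod 2).
  s_4 = 1 + 0 + 1 + 0 + 1 + 1 + 1 + 0 = 5 ≡ 1 (mod 2).
s = (0, 0, 1, 1)^T — this equals column 3 of H (binary 0011), so error is at position 3.
Correct: flip bit 3 of r = 110011001011100 to get c = 111011001011100.


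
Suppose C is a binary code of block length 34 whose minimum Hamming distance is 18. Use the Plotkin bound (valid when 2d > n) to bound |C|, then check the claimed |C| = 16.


Plotkin bound M ≤ 18; given |C| = 16 ≤ bound (satisfied).

Check applicability: 2d = 36, n = 34.
2d − n = 2 > 0, so Plotkin applies.
Compute d/(2d−n) = 18/2 ≈ 9.0000.
⌊d/(2d−n)⌋ = 9.
Plotkin bound: M ≤ 2·9 = 18.
Given |C| = 16, check: satisfied.
This |C| is below the Plotkin bound.


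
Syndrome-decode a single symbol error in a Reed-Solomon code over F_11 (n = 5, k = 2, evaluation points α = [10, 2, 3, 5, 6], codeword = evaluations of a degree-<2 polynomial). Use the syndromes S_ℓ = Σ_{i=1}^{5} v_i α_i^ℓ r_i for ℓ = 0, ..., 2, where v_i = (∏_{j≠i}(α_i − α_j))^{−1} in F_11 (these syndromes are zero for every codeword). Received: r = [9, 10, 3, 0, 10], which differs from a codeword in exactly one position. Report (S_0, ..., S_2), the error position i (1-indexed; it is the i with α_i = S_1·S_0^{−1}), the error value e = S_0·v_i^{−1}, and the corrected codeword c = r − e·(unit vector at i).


S = (4, 2, 1), error at position 5, error magnitude e = 6, c = [9, 10, 3, 0, 4].

Step 1: column multipliers v_i = (∏_{j≠i}(α_i − α_j))^{−1} mod 11.
  i = 1 (α = 10): (10−2)(10−3)(10−5)(10−6) = 8·7·5·4 = 1120 ≡ 9, so v_1 = 9^{−1} = 5 (mod 11).
  i = 2 (α = 2): (2−10)(2−3)(2−5)(2−6) = (−8)·(−1)·(−3)·(−4) = 96 ≡ 8, so v_2 = 8^{−1} = 7 (mod 11).
  i = 3 (α = 3): (3−10)(3−2)(3−5)(3−6) = (−7)·1·(−2)·(−3) = −42 ≡ 2, so v_3 = 2^{−1} = 6 (mod 11).
  i = 4 (α = 5): (5−10)(5−2)(5−3)(5−6) = (−5)·3·2·(−1) = 30 ≡ 8, so v_4 = 8^{−1} = 7 (mod 11).
  i = 5 (α = 6): (6−10)(6−2)(6−3)(6−5) = (−4)·4·3·1 = −48 ≡ 7, so v_5 = 7^{−1} = 8 (mod 11).
  v = [5, 7, 6, 7, 8].
Step 2: syndromes of r = [9, 10, 3, 0, 10] (all sums mod 11).
  S_0 = Σ v_i r_i = 5·9 + 7·10 + 6·3 + 7·0 + 8·10 = 213 ≡ 4.
  S_1 = Σ v_i α_i r_i = 5·10·9 + 7·2·10 + 6·3·3 + 7·5·0 + 8·6·10 = 1124 ≡ 2.
  α_i^2 mod 11 = [1, 4, 9, 3, 3].
  S_2 = Σ v_i α_i^2 r_i = 5·1·9 + 7·4·10 + 6·9·3 + 7·3·0 + 8·3·10 = 727 ≡ 1.
  S = (4, 2, 1) ≠ 0, so r is not a codeword (an error is present).
Step 3: locate the error. For a single error e at position i, S_ℓ = v_i·e·α_i^ℓ, so α_err = S_1/S_0.
  S_0^{−1} = 4^{−1} = 3 (mod 11), so α_err = 2·3 = 6 ≡ 6 = α_5. Error position i = 5.
  Consistency check: S_2/S_1 = 1·6 = 6 ≡ 6 = α_err ✓ (single-error assumption holds).
Step 4: error magnitude e = S_0/v_5 = S_0·∏_{j≠5}(α_5 − α_j) = 4·7 = 28 ≡ 6 (mod 11).
Step 5: correct position 5: c_5 = r_5 − e = 10 − 6 ≡ 4 (mod 11). Hence c = [9, 10, 3, 0, 4].
  Check: interpolating c through the α_i gives m(x) = 2 + 4·x (degree < 2) with m(α_i) = c_i for every i, so c is indeed a codeword.


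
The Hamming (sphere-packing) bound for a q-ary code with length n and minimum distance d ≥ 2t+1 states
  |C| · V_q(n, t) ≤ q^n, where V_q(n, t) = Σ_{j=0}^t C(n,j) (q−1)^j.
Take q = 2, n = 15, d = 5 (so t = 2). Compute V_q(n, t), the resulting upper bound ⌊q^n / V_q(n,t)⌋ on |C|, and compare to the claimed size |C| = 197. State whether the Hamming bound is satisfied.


V_q(n, t) = 121, q^n = 32768, Hamming bound = 270, |C| = 197 ≤ bound (satisfied).

Step 1: Compute V_q(n, t) = Σ_{j=0}^2 C(n, j) (q−1)^j.
  j = 0: C(15,0)·(1)^0 = 1·1 = 1.
  j = 1: C(15,1)·(1)^1 = 15·1 = 15.
  j = 2: C(15,2)·(1)^2 = 105·1 = 105.
  V_q(n, t) = 1 + 15 + 105 = 121.
Step 2: q^n = 2^15 = 32768.
Step 3: Hamming bound ⌊q^n / V_q(n,t)⌋ = ⌊32768/121⌋ = 270.
Step 4: Compare |C| = 197 to 270: satisfied.
The claimed |C| lies below the Hamming bound.


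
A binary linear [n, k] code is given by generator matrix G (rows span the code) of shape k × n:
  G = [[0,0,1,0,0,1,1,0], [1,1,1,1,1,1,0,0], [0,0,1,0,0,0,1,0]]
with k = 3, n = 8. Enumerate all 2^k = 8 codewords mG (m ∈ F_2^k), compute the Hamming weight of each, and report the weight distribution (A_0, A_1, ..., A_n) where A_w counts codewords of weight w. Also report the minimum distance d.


Weight distribution: A_0 = 1, A_1 = 1, A_2 = 1, A_3 = 1, A_5 = 2, A_6 = 2. Minimum distance d = 1.

Enumerate all 2^3 = 8 messages m ∈ F_2^3.
For each, compute codeword c = mG in F_2^8, then tally its weight.
  m = 000 → c = 00000000, weight = 0.
  m = 100 → c = 00100110, weight = 3.
  m = 010 → c = 11111100, weight = 6.
  m = 110 → c = 11011010, weight = 5.
  m = 001 → c = 00100010, weight = 2.
  m = 101 → c = 00000100, weight = 1.
  m = 011 → c = 11011110, weight = 6.
  m = 111 → c = 11111000, weight = 5.
Tally weights:
  weight 0: 1 codewords.
  weight 1: 1 codewords.
  weight 2: 1 codewords.
  weight 3: 1 codewords.
  weight 5: 2 codewords.
  weight 6: 2 codewords.
Minimum distance d = smallest w > 0 with A_w > 0 = 1.
Sanity: Σ A_w = 8 = 2^3 = 8 ✓.


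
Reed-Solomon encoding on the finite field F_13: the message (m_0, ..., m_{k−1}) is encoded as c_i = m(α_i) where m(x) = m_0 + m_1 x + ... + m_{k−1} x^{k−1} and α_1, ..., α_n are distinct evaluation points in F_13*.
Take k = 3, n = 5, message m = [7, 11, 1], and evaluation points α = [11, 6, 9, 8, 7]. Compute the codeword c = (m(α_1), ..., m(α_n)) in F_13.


c = [2, 5, 5, 3, 3]

Message polynomial: m(x) = 7 + 11·x + 1·x^2 (mod 13).
For each evaluation point α_i, compute m(α_i) mod 13:
  α_1 = 11: Horner steps 1 → 9 → 2, so m(11) = 2.
  α_2 = 6: Horner steps 1 → 4 → 5, so m(6) = 5.
  α_3 = 9: Horner steps 1 → 7 → 5, so m(9) = 5.
  α_4 = 8: Horner steps 1 → 6 → 3, so m(8) = 3.
  α_5 = 7: Horner steps 1 → 5 → 3, so m(7) = 3.
Codeword c = [2, 5, 5, 3, 3] ∈ F_13^5.


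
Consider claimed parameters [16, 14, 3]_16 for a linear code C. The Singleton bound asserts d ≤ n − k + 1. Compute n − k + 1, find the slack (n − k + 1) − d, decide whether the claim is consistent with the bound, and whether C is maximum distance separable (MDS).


Singleton RHS = n − k + 1 = 3, slack = 0, bound satisfied, MDS.

Singleton bound: d ≤ n − k + 1.
Here n = 16, k = 14, so n − k + 1 = 3.
Given d = 3, check d ≤ 3: YES.
Slack = (n − k + 1) − d = 0.
The code is MDS (slack = 0).
Description: the claimed parameters are [16, 14, 3]_16; such a code would be MDS (meets Singleton bound).


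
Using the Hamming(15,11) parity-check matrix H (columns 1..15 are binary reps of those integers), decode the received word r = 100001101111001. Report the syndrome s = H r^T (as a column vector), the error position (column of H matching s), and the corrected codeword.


s = (1, 0, 1, 1)^T, error position = 11, corrected codeword c = 100001101101001

Compute s = H r^T mod 2 one row at a time:
  s_1 = 0 + 1 + 1 + 1 + 1 + 0 + 0 + 1 = 5 ≡ 1 (mod 2).
  s_2 = 0 + 0 + 1 + 1 + 1 + 0 + 0 + 1 = 4 ≡ 0 (mod 2).
  s_3 = 0 + 0 + 1 + 1 + 1 + 1 + 0 + 1 = 5 ≡ 1 (mod 2).
  s_4 = 1 + 0 + 0 + 1 + 1 + 1 + 0 + 1 = 5 ≡ 1 (mod 2).
s = (1, 0, 1, 1)^T — this equals column 11 of H (binary 1011), so error is at position 11.
Correct: flip bit 11 of r = 100001101111001 to get c = 100001101101001.


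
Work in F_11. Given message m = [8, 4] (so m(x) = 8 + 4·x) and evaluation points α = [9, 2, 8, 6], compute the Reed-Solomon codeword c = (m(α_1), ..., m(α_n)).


c = [0, 5, 7, 10]

Message polynomial: m(x) = 8 + 4·x (mod 11).
For each evaluation point α_i, compute m(α_i) mod 11:
  α_1 = 9: Horner steps 4 → 0, so m(9) = 0.
  α_2 = 2: Horner steps 4 → 5, so m(2) = 5.
  α_3 = 8: Horner steps 4 → 7, so m(8) = 7.
  α_4 = 6: Horner steps 4 → 10, so m(6) = 10.
Codeword c = [0, 5, 7, 10] ∈ F_11^4.


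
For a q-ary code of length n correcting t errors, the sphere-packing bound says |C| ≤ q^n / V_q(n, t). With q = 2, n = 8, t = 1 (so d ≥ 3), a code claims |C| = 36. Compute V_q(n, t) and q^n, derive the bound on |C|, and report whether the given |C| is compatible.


V_q(n, t) = 9, q^n = 256, Hamming bound = 28, |C| = 36 > bound (violated).

Step 1: Compute V_q(n, t) = Σ_{j=0}^1 C(n, j) (q−1)^j.
  j = 0: C(8,0)·(1)^0 = 1·1 = 1.
  j = 1: C(8,1)·(1)^1 = 8·1 = 8.
  V_q(n, t) = 1 + 8 = 9.
Step 2: q^n = 2^8 = 256.
Step 3: Hamming bound ⌊q^n / V_q(n,t)⌋ = ⌊256/9⌋ = 28.
Step 4: Compare |C| = 36 to 28: violated.
The claimed |C| lies above the Hamming bound, so no 2-ary code of length 8 with d ≥ 3 can have 36 codewords.


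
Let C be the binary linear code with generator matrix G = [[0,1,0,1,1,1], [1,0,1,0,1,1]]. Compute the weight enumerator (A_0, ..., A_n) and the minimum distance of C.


Weight distribution: A_0 = 1, A_4 = 3. Minimum distance d = 4.

Enumerate all 2^2 = 4 messages m ∈ F_2^2.
For each, compute codeword c = mG in F_2^6, then tally its weight.
  m = 00 → c = 000000, weight = 0.
  m = 10 → c = 010111, weight = 4.
  m = 01 → c = 101011, weight = 4.
  m = 11 → c = 111100, weight = 4.
Tally weights:
  weight 0: 1 codewords.
  weight 4: 3 codewords.
Minimum distance d = smallest w > 0 with A_w > 0 = 4.
Sanity: Σ A_w = 4 = 2^2 = 4 ✓.


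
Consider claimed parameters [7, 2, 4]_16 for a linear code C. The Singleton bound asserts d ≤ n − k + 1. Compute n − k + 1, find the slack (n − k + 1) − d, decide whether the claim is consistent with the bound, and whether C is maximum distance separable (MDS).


Singleton RHS = n − k + 1 = 6, slack = 2, bound satisfied, not MDS.

Singleton bound: d ≤ n − k + 1.
Here n = 7, k = 2, so n − k + 1 = 6.
Given d = 4, check d ≤ 6: YES.
Slack = (n − k + 1) − d = 2.
The code is NOT MDS (slack = 2 > 0).
Description: the claimed parameters are [7, 2, 4]_16; such a code would be non-MDS.


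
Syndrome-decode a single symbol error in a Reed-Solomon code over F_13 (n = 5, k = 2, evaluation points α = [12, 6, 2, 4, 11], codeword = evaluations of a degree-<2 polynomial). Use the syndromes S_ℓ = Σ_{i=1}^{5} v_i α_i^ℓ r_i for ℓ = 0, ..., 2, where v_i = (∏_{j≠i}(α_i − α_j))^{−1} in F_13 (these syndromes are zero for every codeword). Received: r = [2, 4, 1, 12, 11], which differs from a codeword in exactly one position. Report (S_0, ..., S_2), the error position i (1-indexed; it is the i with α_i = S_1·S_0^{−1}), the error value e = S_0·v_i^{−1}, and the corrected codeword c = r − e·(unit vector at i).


S = (12, 9, 10), error at position 4, error magnitude e = 3, c = [2, 4, 1, 9, 11].

Step 1: column multipliers v_i = (∏_{j≠i}(α_i − α_j))^{−1} mod 13.
  i = 1 (α = 12): (12−6)(12−2)(12−4)(12−11) = 6·10·8·1 = 480 ≡ 12, so v_1 = 12^{−1} = 12 (mod 13).
  i = 2 (α = 6): (6−12)(6−2)(6−4)(6−11) = (−6)·4·2·(−5) = 240 ≡ 6, so v_2 = 6^{−1} = 11 (mod 13).
  i = 3 (α = 2): (2−12)(2−6)(2−4)(2−11) = (−10)·(−4)·(−2)·(−9) = 720 ≡ 5, so v_3 = 5^{−1} = 8 (mod 13).
  i = 4 (α = 4): (4−12)(4−6)(4−2)(4−11) = (−8)·(−2)·2·(−7) = −224 ≡ 10, so v_4 = 10^{−1} = 4 (mod 13).
  i = 5 (α = 11): (11−12)(11−6)(11−2)(11−4) = (−1)·5·9·7 = −315 ≡ 10, so v_5 = 10^{−1} = 4 (mod 13).
  v = [12, 11, 8, 4, 4].
Step 2: syndromes of r = [2, 4, 1, 12, 11] (all sums mod 13).
  S_0 = Σ v_i r_i = 12·2 + 11·4 + 8·1 + 4·12 + 4·11 = 168 ≡ 12.
  S_1 = Σ v_i α_i r_i = 12·12·2 + 11·6·4 + 8·2·1 + 4·4·12 + 4·11·11 = 1244 ≡ 9.
  α_i^2 mod 13 = [1, 10, 4, 3, 4].
  S_2 = Σ v_i α_i^2 r_i = 12·1·2 + 11·10·4 + 8·4·1 + 4·3·12 + 4·4·11 = 816 ≡ 10.
  S = (12, 9, 10) ≠ 0, so r is not a codeword (an error is present).
Step 3: locate the error. For a single error e at position i, S_ℓ = v_i·e·α_i^ℓ, so α_err = S_1/S_0.
  S_0^{−1} = 12^{−1} = 12 (mod 13), so α_err = 9·12 = 108 ≡ 4 = α_4. Error position i = 4.
  Consistency check: S_2/S_1 = 10·3 = 30 ≡ 4 = α_err ✓ (single-error assumption holds).
Step 4: error magnitude e = S_0/v_4 = S_0·∏_{j≠4}(α_4 − α_j) = 12·10 = 120 ≡ 3 (mod 13).
Step 5: correct position 4: c_4 = r_4 − e = 12 − 3 ≡ 9 (mod 13). Hence c = [2, 4, 1, 9, 11].
  Check: interpolating c through the α_i gives m(x) = 6 + 4·x (degree < 2) with m(α_i) = c_i for every i, so c is indeed a codeword.


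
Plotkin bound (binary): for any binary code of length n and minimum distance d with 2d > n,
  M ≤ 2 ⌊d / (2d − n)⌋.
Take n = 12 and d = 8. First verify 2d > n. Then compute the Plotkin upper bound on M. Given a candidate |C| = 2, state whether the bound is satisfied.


Plotkin bound M ≤ 4; given |C| = 2 ≤ bound (satisfied).

Check applicability: 2d = 16, n = 12.
2d − n = 4 > 0, so Plotkin applies.
Compute d/(2d−n) = 8/4 ≈ 2.0000.
⌊d/(2d−n)⌋ = 2.
Plotkin bound: M ≤ 2·2 = 4.
Given |C| = 2, check: satisfied.
This |C| is below the Plotkin bound.


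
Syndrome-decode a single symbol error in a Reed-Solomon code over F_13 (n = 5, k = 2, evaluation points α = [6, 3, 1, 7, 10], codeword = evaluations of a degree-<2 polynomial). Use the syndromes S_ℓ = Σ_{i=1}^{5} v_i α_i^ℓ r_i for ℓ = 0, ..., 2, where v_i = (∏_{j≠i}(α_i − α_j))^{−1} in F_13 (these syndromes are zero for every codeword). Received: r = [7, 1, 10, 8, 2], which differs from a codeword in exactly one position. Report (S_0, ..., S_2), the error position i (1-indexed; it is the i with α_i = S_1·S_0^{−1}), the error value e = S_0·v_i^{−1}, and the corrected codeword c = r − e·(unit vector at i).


S = (2, 1, 7), error at position 4, error magnitude e = 12, c = [7, 1, 10, 9, 2].

Step 1: column multipliers v_i = (∏_{j≠i}(α_i − α_j))^{−1} mod 13.
  i = 1 (α = 6): (6−3)(6−1)(6−7)(6−10) = 3·5·(−1)·(−4) = 60 ≡ 8, so v_1 = 8^{−1} = 5 (mod 13).
  i = 2 (α = 3): (3−6)(3−1)(3−7)(3−10) = (−3)·2·(−4)·(−7) = −168 ≡ 1, so v_2 = 1^{−1} = 1 (mod 13).
  i = 3 (α = 1): (1−6)(1−3)(1−7)(1−10) = (−5)·(−2)·(−6)·(−9) = 540 ≡ 7, so v_3 = 7^{−1} = 2 (mod 13).
  i = 4 (α = 7): (7−6)(7−3)(7−1)(7−10) = 1·4·6·(−3) = −72 ≡ 6, so v_4 = 6^{−1} = 11 (mod 13).
  i = 5 (α = 10): (10−6)(10−3)(10−1)(10−7) = 4·7·9·3 = 756 ≡ 2, so v_5 = 2^{−1} = 7 (mod 13).
  v = [5, 1, 2, 11, 7].
Step 2: syndromes of r = [7, 1, 10, 8, 2] (all sums mod 13).
  S_0 = Σ v_i r_i = 5·7 + 1·1 + 2·10 + 11·8 + 7·2 = 158 ≡ 2.
  S_1 = Σ v_i α_i r_i = 5·6·7 + 1·3·1 + 2·1·10 + 11·7·8 + 7·10·2 = 989 ≡ 1.
  α_i^2 mod 13 = [10, 9, 1, 10, 9].
  S_2 = Σ v_i α_i^2 r_i = 5·10·7 + 1·9·1 + 2·1·10 + 11·10·8 + 7·9·2 = 1385 ≡ 7.
  S = (2, 1, 7) ≠ 0, so r is not a codeword (an error is present).
Step 3: locate the error. For a single error e at position i, S_ℓ = v_i·e·α_i^ℓ, so α_err = S_1/S_0.
  S_0^{−1} = 2^{−1} = 7 (mod 13), so α_err = 1·7 = 7 ≡ 7 = α_4. Error position i = 4.
  Consistency check: S_2/S_1 = 7·1 = 7 ≡ 7 = α_err ✓ (single-error assumption holds).
Step 4: error magnitude e = S_0/v_4 = S_0·∏_{j≠4}(α_4 − α_j) = 2·6 = 12 ≡ 12 (mod 13).
Step 5: correct position 4: c_4 = r_4 − e = 8 − 12 ≡ 9 (mod 13). Hence c = [7, 1, 10, 9, 2].
  Check: interpolating c through the α_i gives m(x) = 8 + 2·x (degree < 2) with m(α_i) = c_i for every i, so c is indeed a codeword.


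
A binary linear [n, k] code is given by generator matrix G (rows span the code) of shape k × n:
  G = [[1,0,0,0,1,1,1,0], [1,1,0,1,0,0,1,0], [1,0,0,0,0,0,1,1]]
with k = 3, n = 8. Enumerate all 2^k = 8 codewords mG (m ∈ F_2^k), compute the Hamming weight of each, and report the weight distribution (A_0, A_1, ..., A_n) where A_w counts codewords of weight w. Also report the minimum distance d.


Weight distribution: A_0 = 1, A_3 = 3, A_4 = 3, A_7 = 1. Minimum distance d = 3.

Enumerate all 2^3 = 8 messages m ∈ F_2^3.
For each, compute codeword c = mG in F_2^8, then tally its weight.
  m = 000 → c = 00000000, weight = 0.
  m = 100 → c = 10001110, weight = 4.
  m = 010 → c = 11010010, weight = 4.
  m = 110 → c = 01011100, weight = 4.
  m = 001 → c = 10000011, weight = 3.
  m = 101 → c = 00001101, weight = 3.
  m = 011 → c = 01010001, weight = 3.
  m = 111 → c = 11011111, weight = 7.
Tally weights:
  weight 0: 1 codewords.
  weight 3: 3 codewords.
  weight 4: 3 codewords.
  weight 7: 1 codewords.
Minimum distance d = smallest w > 0 with A_w > 0 = 3.
Sanity: Σ A_w = 8 = 2^3 = 8 ✓.


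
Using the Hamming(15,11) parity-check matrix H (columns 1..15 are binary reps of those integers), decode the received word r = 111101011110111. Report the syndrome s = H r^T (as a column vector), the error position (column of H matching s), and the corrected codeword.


s = (1, 1, 1, 0)^T, error position = 14, corrected codeword c = 111101011110101

Compute s = H r^T mod 2 one row at a time:
  s_1 = 1 + 1 + 1 + 1 + 0 + 1 + 1 + 1 = 7 ≡ 1 (mod 2).
  s_2 = 1 + 0 + 1 + 0 + 0 + 1 + 1 + 1 = 5 ≡ 1 (mod 2).
  s_3 = 1 + 1 + 1 + 0 + 1 + 1 + 1 + 1 = 7 ≡ 1 (mod 2).
  s_4 = 1 + 1 + 0 + 0 + 1 + 1 + 1 + 1 = 6 ≡ 0 (mod 2).
s = (1, 1, 1, 0)^T — this equals column 14 of H (binary 1110), so error is at position 14.
Correct: flip bit 14 of r = 111101011110111 to get c = 111101011110101.


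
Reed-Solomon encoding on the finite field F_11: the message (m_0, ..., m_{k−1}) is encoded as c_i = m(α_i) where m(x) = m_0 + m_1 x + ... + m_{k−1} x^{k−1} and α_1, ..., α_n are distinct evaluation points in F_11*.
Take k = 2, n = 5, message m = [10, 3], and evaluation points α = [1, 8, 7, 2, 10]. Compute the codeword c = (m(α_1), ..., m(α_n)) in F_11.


c = [2, 1, 9, 5, 7]

Message polynomial: m(x) = 10 + 3·x (mod 11).
For each evaluation point α_i, compute m(α_i) mod 11:
  α_1 = 1: Horner steps 3 → 2, so m(1) = 2.
  α_2 = 8: Horner steps 3 → 1, so m(8) = 1.
  α_3 = 7: Horner steps 3 → 9, so m(7) = 9.
  α_4 = 2: Horner steps 3 → 5, so m(2) = 5.
  α_5 = 10: Horner steps 3 → 7, so m(10) = 7.
Codeword c = [2, 1, 9, 5, 7] ∈ F_11^5.


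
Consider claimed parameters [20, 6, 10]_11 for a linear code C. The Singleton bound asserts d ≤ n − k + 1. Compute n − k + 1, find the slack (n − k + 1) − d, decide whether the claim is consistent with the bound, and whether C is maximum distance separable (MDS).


Singleton RHS = n − k + 1 = 15, slack = 5, bound satisfied, not MDS.

Singleton bound: d ≤ n − k + 1.
Here n = 20, k = 6, so n − k + 1 = 15.
Given d = 10, check d ≤ 15: YES.
Slack = (n − k + 1) − d = 5.
The code is NOT MDS (slack = 5 > 0).
Description: the claimed parameters are [20, 6, 10]_11; such a code would be non-MDS.
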